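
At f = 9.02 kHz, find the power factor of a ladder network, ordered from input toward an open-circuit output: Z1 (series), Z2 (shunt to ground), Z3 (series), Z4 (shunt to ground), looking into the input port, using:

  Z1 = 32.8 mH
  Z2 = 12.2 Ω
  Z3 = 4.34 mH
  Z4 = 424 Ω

Step 1 — Angular frequency: ω = 2π·f = 2π·9020 = 5.667e+04 rad/s.
Step 2 — Component impedances:
  Z1: Z = jωL = j·5.667e+04·0.0328 = 0 + j1859 Ω
  Z2: Z = R = 12.2 Ω
  Z3: Z = jωL = j·5.667e+04·0.00434 = 0 + j246 Ω
  Z4: Z = R = 424 Ω
Step 3 — Ladder network (open output): work backward from the far end, alternating series and parallel combinations. Z_in = 11.94 + j1859 Ω = 1859∠89.6° Ω.
Step 4 — Power factor: PF = cos(φ) = Re(Z)/|Z| = 11.94/1859 = 0.006423.
Step 5 — Type: Im(Z) = 1859 ⇒ lagging (phase φ = 89.6°).

PF = 0.006423 (lagging, φ = 89.6°)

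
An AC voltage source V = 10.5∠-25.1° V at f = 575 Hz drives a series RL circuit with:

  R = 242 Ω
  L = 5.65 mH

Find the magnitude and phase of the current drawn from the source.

Step 1 — Angular frequency: ω = 2π·f = 2π·575 = 3613 rad/s.
Step 2 — Component impedances:
  R: Z = R = 242 Ω
  L: Z = jωL = j·3613·0.00565 = 0 + j20.41 Ω
Step 3 — Series combination: Z_total = R + L = 242 + j20.41 Ω = 242.9∠4.8° Ω.
Step 4 — Source phasor: V = 10.5∠-25.1° V = 9.508 - j4.454 V.
Step 5 — Ohm's law: I = V / Z_total = (9.508 - j4.454) / (242 + j20.41) = 0.03747 - j0.02157 A.
Step 6 — Convert to polar: |I| = 0.04323 A, ∠I = -29.9°.

I = 0.04323∠-29.9° A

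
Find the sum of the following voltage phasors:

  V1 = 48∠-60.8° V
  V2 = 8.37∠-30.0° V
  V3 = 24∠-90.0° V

Step 1 — Convert each phasor to rectangular form:
  V1 = 48·(cos(-60.8°) + j·sin(-60.8°)) = 23.42 - j41.9 V
  V2 = 8.37·(cos(-30.0°) + j·sin(-30.0°)) = 7.249 - j4.185 V
  V3 = 24·(cos(-90.0°) + j·sin(-90.0°)) = 0 - j24 V
Step 2 — Sum components: V_total = 30.67 - j70.09 V.
Step 3 — Convert to polar: |V_total| = 76.5 V, ∠V_total = -66.4°.

V_total = 76.5∠-66.4° V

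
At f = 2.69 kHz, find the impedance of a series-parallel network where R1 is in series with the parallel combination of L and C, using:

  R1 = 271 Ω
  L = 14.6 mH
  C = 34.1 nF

Step 1 — Angular frequency: ω = 2π·f = 2π·2690 = 1.69e+04 rad/s.
Step 2 — Component impedances:
  R1: Z = R = 271 Ω
  L: Z = jωL = j·1.69e+04·0.0146 = 0 + j246.8 Ω
  C: Z = 1/(jωC) = -j/(ω·C) = 0 - j1735 Ω
Step 3 — Parallel branch: L || C = 1/(1/L + 1/C) = 0 + j287.7 Ω.
Step 4 — Series with R1: Z_total = R1 + (L || C) = 271 + j287.7 Ω = 395.2∠46.7° Ω.

Z = 271 + j287.7 Ω = 395.2∠46.7° Ω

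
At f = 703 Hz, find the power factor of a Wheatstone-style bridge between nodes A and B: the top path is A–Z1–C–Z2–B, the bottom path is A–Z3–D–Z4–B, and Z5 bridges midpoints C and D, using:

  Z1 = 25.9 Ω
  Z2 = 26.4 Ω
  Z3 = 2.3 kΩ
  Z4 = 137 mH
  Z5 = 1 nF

Step 1 — Angular frequency: ω = 2π·f = 2π·703 = 4417 rad/s.
Step 2 — Component impedances:
  Z1: Z = R = 25.9 Ω
  Z2: Z = R = 26.4 Ω
  Z3: Z = R = 2300 Ω
  Z4: Z = jωL = j·4417·0.137 = 0 + j605.1 Ω
  Z5: Z = 1/(jωC) = -j/(ω·C) = 0 - j2.264e+05 Ω
Step 3 — Bridge requires nodal analysis (the Z5 bridge couples midpoints C and D, so the two paths cannot be reduced to a simple series/parallel combination). Setting node B to ground and injecting 1 A at node A, the 3-node admittance system at A, C, D solves to V_A = Z_AB = 51.21 + j0.279 Ω = 51.21∠0.3° Ω.
Step 4 — Power factor: PF = cos(φ) = Re(Z)/|Z| = 51.21/51.21 = 1.
Step 5 — Type: Im(Z) = 0.279 ⇒ lagging (phase φ = 0.3°).

PF = 1 (lagging, φ = 0.3°)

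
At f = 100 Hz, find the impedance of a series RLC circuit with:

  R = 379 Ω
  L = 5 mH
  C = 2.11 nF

Step 1 — Angular frequency: ω = 2π·f = 2π·100 = 628.3 rad/s.
Step 2 — Component impedances:
  R: Z = R = 379 Ω
  L: Z = jωL = j·628.3·0.005 = 0 + j3.142 Ω
  C: Z = 1/(jωC) = -j/(ω·C) = 0 - j7.543e+05 Ω
Step 3 — Series combination: Z_total = R + L + C = 379 - j7.543e+05 Ω = 7.543e+05∠-90.0° Ω.

Z = 379 - j7.543e+05 Ω = 7.543e+05∠-90.0° Ω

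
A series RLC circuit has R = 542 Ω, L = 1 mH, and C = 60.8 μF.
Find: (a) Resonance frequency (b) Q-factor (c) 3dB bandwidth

Step 1 — Resonance condition Im(Z)=0 gives ω₀ = 1/√(LC).
Step 2 — ω₀ = 1/√(0.001·6.08e-05) = 4056 rad/s.
Step 3 — f₀ = ω₀/(2π) = 645.5 Hz.
Step 4 — Series Q: Q = ω₀L/R = 4056·0.001/542 = 0.007483.
Step 5 — 3dB bandwidth: Δω = ω₀/Q = 5.42e+05 rad/s; BW = Δω/(2π) = 8.626e+04 Hz.

(a) f₀ = 645.5 Hz  (b) Q = 0.007483  (c) BW = 8.626e+04 Hz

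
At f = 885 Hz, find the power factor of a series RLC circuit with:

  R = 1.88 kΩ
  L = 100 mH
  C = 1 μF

Step 1 — Angular frequency: ω = 2π·f = 2π·885 = 5561 rad/s.
Step 2 — Component impedances:
  R: Z = R = 1880 Ω
  L: Z = jωL = j·5561·0.1 = 0 + j556.1 Ω
  C: Z = 1/(jωC) = -j/(ω·C) = 0 - j179.8 Ω
Step 3 — Series combination: Z_total = R + L + C = 1880 + j376.2 Ω = 1917∠11.3° Ω.
Step 4 — Power factor: PF = cos(φ) = Re(Z)/|Z| = 1880/1917.28 = 0.9806.
Step 5 — Type: Im(Z) = 376.2 ⇒ lagging (phase φ = 11.3°).

PF = 0.9806 (lagging, φ = 11.3°)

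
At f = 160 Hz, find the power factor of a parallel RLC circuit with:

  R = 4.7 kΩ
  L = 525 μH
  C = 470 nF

Step 1 — Angular frequency: ω = 2π·f = 2π·160 = 1005 rad/s.
Step 2 — Component impedances:
  R: Z = R = 4700 Ω
  L: Z = jωL = j·1005·0.000525 = 0 + j0.5278 Ω
  C: Z = 1/(jωC) = -j/(ω·C) = 0 - j2116 Ω
Step 3 — Parallel combination: 1/Z_total = 1/R + 1/L + 1/C; Z_total = 5.93e-05 + j0.5279 Ω = 0.5279∠90.0° Ω.
Step 4 — Power factor: PF = cos(φ) = Re(Z)/|Z| = 5.93e-05/0.5279 = 0.0001123.
Step 5 — Type: Im(Z) = 0.5279 ⇒ lagging (phase φ = 90.0°).

PF = 0.0001123 (lagging, φ = 90.0°)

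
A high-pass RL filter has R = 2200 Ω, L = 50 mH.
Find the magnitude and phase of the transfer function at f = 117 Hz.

Step 1 — Angular frequency: ω = 2π·117 = 735.1 rad/s.
Step 2 — Transfer function: H(jω) = jωL/(R + jωL).
Step 3 — Numerator jωL = j·36.76; denominator R + jωL = 2200 + j36.76.
Step 4 — H = 0.0002791 + j0.0167.
Step 5 — Magnitude: |H| = 0.01671 (-35.5 dB); phase: φ = 89.0°.

|H| = 0.01671 (-35.5 dB), φ = 89.0°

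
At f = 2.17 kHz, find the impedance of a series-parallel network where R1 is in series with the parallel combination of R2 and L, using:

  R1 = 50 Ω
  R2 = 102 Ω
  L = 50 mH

Step 1 — Angular frequency: ω = 2π·f = 2π·2170 = 1.363e+04 rad/s.
Step 2 — Component impedances:
  R1: Z = R = 50 Ω
  R2: Z = R = 102 Ω
  L: Z = jωL = j·1.363e+04·0.05 = 0 + j681.7 Ω
Step 3 — Parallel branch: R2 || L = 1/(1/R2 + 1/L) = 99.77 + j14.93 Ω.
Step 4 — Series with R1: Z_total = R1 + (R2 || L) = 149.8 + j14.93 Ω = 150.5∠5.7° Ω.

Z = 149.8 + j14.93 Ω = 150.5∠5.7° Ω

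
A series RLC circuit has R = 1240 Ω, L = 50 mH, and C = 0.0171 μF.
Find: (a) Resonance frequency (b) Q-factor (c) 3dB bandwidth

Step 1 — Resonance: ω₀ = 1/√(LC) = 1/√(0.05·1.71e-08) = 3.42e+04 rad/s.
Step 2 — f₀ = ω₀/(2π) = 5443 Hz.
Step 3 — Series Q: Q = ω₀L/R = 3.42e+04·0.05/1240 = 1.379.
Step 4 — Bandwidth: Δω = ω₀/Q = 2.48e+04 rad/s; BW = Δω/(2π) = 3947 Hz.

(a) f₀ = 5443 Hz  (b) Q = 1.379  (c) BW = 3947 Hz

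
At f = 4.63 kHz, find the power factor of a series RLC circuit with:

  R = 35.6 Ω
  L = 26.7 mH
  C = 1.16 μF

Step 1 — Angular frequency: ω = 2π·f = 2π·4630 = 2.909e+04 rad/s.
Step 2 — Component impedances:
  R: Z = R = 35.6 Ω
  L: Z = jωL = j·2.909e+04·0.0267 = 0 + j776.7 Ω
  C: Z = 1/(jωC) = -j/(ω·C) = 0 - j29.63 Ω
Step 3 — Series combination: Z_total = R + L + C = 35.6 + j747.1 Ω = 747.9∠87.3° Ω.
Step 4 — Power factor: PF = cos(φ) = Re(Z)/|Z| = 35.6/747.9 = 0.0476.
Step 5 — Type: Im(Z) = 747.1 ⇒ lagging (phase φ = 87.3°).

PF = 0.0476 (lagging, φ = 87.3°)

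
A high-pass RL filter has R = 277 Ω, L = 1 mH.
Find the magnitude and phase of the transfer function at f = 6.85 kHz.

Step 1 — Angular frequency: ω = 2π·6850 = 4.304e+04 rad/s.
Step 2 — Transfer function: H(jω) = jωL/(R + jωL).
Step 3 — Numerator jωL = j·43.04; denominator R + jωL = 277 + j43.04.
Step 4 — H = 0.02357 + j0.1517.
Step 5 — Magnitude: |H| = 0.1535 (-16.3 dB); phase: φ = 81.2°.

|H| = 0.1535 (-16.3 dB), φ = 81.2°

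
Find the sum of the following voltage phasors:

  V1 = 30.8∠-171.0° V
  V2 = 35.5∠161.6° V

Step 1 — Convert each phasor to rectangular form:
  V1 = 30.8·(cos(-171.0°) + j·sin(-171.0°)) = -30.42 - j4.818 V
  V2 = 35.5·(cos(161.6°) + j·sin(161.6°)) = -33.69 + j11.21 V
Step 2 — Sum components: V_total = -64.11 + j6.387 V.
Step 3 — Convert to polar: |V_total| = 64.42 V, ∠V_total = 174.3°.

V_total = 64.42∠174.3° V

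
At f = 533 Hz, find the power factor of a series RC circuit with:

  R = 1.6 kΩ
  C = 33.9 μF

Step 1 — Angular frequency: ω = 2π·f = 2π·533 = 3349 rad/s.
Step 2 — Component impedances:
  R: Z = R = 1600 Ω
  C: Z = 1/(jωC) = -j/(ω·C) = 0 - j8.808 Ω
Step 3 — Series combination: Z_total = R + C = 1600 - j8.808 Ω = 1600∠-0.3° Ω.
Step 4 — Power factor: PF = cos(φ) = Re(Z)/|Z| = 1600/1600 = 1.
Step 5 — Type: Im(Z) = -8.808 ⇒ leading (phase φ = -0.3°).

PF = 1 (leading, φ = -0.3°)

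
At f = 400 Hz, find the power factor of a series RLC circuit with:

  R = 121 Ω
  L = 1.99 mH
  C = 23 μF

Step 1 — Angular frequency: ω = 2π·f = 2π·400 = 2513 rad/s.
Step 2 — Component impedances:
  R: Z = R = 121 Ω
  L: Z = jωL = j·2513·0.00199 = 0 + j5.001 Ω
  C: Z = 1/(jωC) = -j/(ω·C) = 0 - j17.3 Ω
Step 3 — Series combination: Z_total = R + L + C = 121 - j12.3 Ω = 121.6∠-5.8° Ω.
Step 4 — Power factor: PF = cos(φ) = Re(Z)/|Z| = 121/121.62 = 0.9949.
Step 5 — Type: Im(Z) = -12.3 ⇒ leading (phase φ = -5.8°).

PF = 0.9949 (leading, φ = -5.8°)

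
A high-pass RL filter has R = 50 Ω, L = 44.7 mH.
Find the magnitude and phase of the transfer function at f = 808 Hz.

Step 1 — Angular frequency: ω = 2π·808 = 5077 rad/s.
Step 2 — Transfer function: H(jω) = jωL/(R + jωL).
Step 3 — Numerator jωL = j·226.9; denominator R + jωL = 50 + j226.9.
Step 4 — H = 0.9537 + j0.2101.
Step 5 — Magnitude: |H| = 0.9766 (-0.2 dB); phase: φ = 12.4°.

|H| = 0.9766 (-0.2 dB), φ = 12.4°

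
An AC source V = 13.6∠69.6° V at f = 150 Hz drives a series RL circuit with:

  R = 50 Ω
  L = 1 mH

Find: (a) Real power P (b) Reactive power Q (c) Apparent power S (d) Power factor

Step 1 — Angular frequency: ω = 2π·f = 2π·150 = 942.5 rad/s.
Step 2 — Component impedances:
  R: Z = R = 50 Ω
  L: Z = jωL = j·942.5·0.001 = 0 + j0.9425 Ω
Step 3 — Series combination: Z_total = R + L = 50 + j0.9425 Ω = 50.01∠1.1° Ω.
Step 4 — Source phasor: V = 13.6∠69.6° V = 4.741 + j12.75 V.
Step 5 — Current: I = V / Z = 0.09958 + j0.2531 A = 0.272∠68.5° A.
Step 6 — Complex power: S = V·I* = 3.698 + j0.0697 VA.
Step 7 — Real power: P = Re(S) = 3.698 W.
Step 8 — Reactive power: Q = Im(S) = 0.0697 VAR.
Step 9 — Apparent power: |S| = 3.699 VA.
Step 10 — Power factor: PF = P/|S| = 0.9998 (lagging).

(a) P = 3.698 W  (b) Q = 0.0697 VAR  (c) S = 3.699 VA  (d) PF = 0.9998 (lagging)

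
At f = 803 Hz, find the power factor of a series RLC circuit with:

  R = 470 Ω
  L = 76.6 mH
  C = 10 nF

Step 1 — Angular frequency: ω = 2π·f = 2π·803 = 5045 rad/s.
Step 2 — Component impedances:
  R: Z = R = 470 Ω
  L: Z = jωL = j·5045·0.0766 = 0 + j386.5 Ω
  C: Z = 1/(jωC) = -j/(ω·C) = 0 - j1.982e+04 Ω
Step 3 — Series combination: Z_total = R + L + C = 470 - j1.943e+04 Ω = 1.944e+04∠-88.6° Ω.
Step 4 — Power factor: PF = cos(φ) = Re(Z)/|Z| = 470/1.944e+04 = 0.02418.
Step 5 — Type: Im(Z) = -1.943e+04 ⇒ leading (phase φ = -88.6°).

PF = 0.02418 (leading, φ = -88.6°)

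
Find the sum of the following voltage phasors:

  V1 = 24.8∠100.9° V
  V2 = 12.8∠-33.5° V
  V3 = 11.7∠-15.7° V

Step 1 — Convert each phasor to rectangular form:
  V1 = 24.8·(cos(100.9°) + j·sin(100.9°)) = -4.69 + j24.35 V
  V2 = 12.8·(cos(-33.5°) + j·sin(-33.5°)) = 10.67 - j7.065 V
  V3 = 11.7·(cos(-15.7°) + j·sin(-15.7°)) = 11.26 - j3.166 V
Step 2 — Sum components: V_total = 17.25 + j14.12 V.
Step 3 — Convert to polar: |V_total| = 22.29 V, ∠V_total = 39.3°.

V_total = 22.29∠39.3° V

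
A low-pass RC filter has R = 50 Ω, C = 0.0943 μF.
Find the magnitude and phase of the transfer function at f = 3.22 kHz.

Step 1 — Angular frequency: ω = 2π·3220 = 2.023e+04 rad/s.
Step 2 — Transfer function: H(jω) = 1/(1 + jωRC).
Step 3 — Denominator: 1 + jωRC = 1 + j·2.023e+04·50·9.43e-08 = 1 + j0.09539.
Step 4 — H = 0.991 - j0.09453.
Step 5 — Magnitude: |H| = 0.9955 (-0.0 dB); phase: φ = -5.4°.

|H| = 0.9955 (-0.0 dB), φ = -5.4°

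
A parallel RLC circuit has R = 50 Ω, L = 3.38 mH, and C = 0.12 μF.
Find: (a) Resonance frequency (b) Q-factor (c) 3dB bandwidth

Step 1 — Resonance: ω₀ = 1/√(LC) = 1/√(0.00338·1.2e-07) = 4.965e+04 rad/s.
Step 2 — f₀ = ω₀/(2π) = 7903 Hz.
Step 3 — Parallel Q: Q = R/(ω₀L) = 50/(4.965e+04·0.00338) = 0.2979.
Step 4 — Bandwidth: Δω = ω₀/Q = 1.667e+05 rad/s; BW = Δω/(2π) = 2.653e+04 Hz.

(a) f₀ = 7903 Hz  (b) Q = 0.2979  (c) BW = 2.653e+04 Hz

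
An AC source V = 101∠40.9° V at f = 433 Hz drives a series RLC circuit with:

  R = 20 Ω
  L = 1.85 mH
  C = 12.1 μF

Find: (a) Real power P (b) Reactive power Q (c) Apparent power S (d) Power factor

Step 1 — Angular frequency: ω = 2π·f = 2π·433 = 2721 rad/s.
Step 2 — Component impedances:
  R: Z = R = 20 Ω
  L: Z = jωL = j·2721·0.00185 = 0 + j5.033 Ω
  C: Z = 1/(jωC) = -j/(ω·C) = 0 - j30.38 Ω
Step 3 — Series combination: Z_total = R + L + C = 20 - j25.34 Ω = 32.28∠-51.7° Ω.
Step 4 — Source phasor: V = 101∠40.9° V = 76.34 + j66.13 V.
Step 5 — Current: I = V / Z = -0.1431 + j3.125 A = 3.128∠92.6° A.
Step 6 — Complex power: S = V·I* = 195.7 - j248 VA.
Step 7 — Real power: P = Re(S) = 195.7 W.
Step 8 — Reactive power: Q = Im(S) = -248 VAR.
Step 9 — Apparent power: |S| = 316 VA.
Step 10 — Power factor: PF = P/|S| = 0.6195 (leading).

(a) P = 195.7 W  (b) Q = -248 VAR  (c) S = 316 VA  (d) PF = 0.6195 (leading)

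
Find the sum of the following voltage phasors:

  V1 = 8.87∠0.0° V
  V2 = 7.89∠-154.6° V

Step 1 — Convert each phasor to rectangular form:
  V1 = 8.87·(cos(0.0°) + j·sin(0.0°)) = 8.87 V
  V2 = 7.89·(cos(-154.6°) + j·sin(-154.6°)) = -7.127 - j3.384 V
Step 2 — Sum components: V_total = 1.743 - j3.384 V.
Step 3 — Convert to polar: |V_total| = 3.807 V, ∠V_total = -62.8°.

V_total = 3.807∠-62.8° V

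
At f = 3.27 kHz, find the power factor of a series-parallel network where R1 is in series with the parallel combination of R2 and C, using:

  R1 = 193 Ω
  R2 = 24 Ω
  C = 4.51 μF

Step 1 — Angular frequency: ω = 2π·f = 2π·3270 = 2.055e+04 rad/s.
Step 2 — Component impedances:
  R1: Z = R = 193 Ω
  R2: Z = R = 24 Ω
  C: Z = 1/(jωC) = -j/(ω·C) = 0 - j10.79 Ω
Step 3 — Parallel branch: R2 || C = 1/(1/R2 + 1/C) = 4.037 - j8.977 Ω.
Step 4 — Series with R1: Z_total = R1 + (R2 || C) = 197 - j8.977 Ω = 197.2∠-2.6° Ω.
Step 5 — Power factor: PF = cos(φ) = Re(Z)/|Z| = 197/197.2 = 0.999.
Step 6 — Type: Im(Z) = -8.977 ⇒ leading (phase φ = -2.6°).

PF = 0.999 (leading, φ = -2.6°)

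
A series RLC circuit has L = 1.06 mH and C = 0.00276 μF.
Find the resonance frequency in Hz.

Step 1 — Resonance condition Im(Z)=0 gives ω₀ = 1/√(LC).
Step 2 — ω₀ = 1/√(0.00106·2.76e-09) = 5.846e+05 rad/s.
Step 3 — f₀ = ω₀/(2π) = 9.305e+04 Hz.

f₀ = 9.305e+04 Hz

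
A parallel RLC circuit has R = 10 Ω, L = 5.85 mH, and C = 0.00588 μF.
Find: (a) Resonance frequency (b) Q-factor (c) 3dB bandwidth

Step 1 — Resonance: ω₀ = 1/√(LC) = 1/√(0.00585·5.88e-09) = 1.705e+05 rad/s.
Step 2 — f₀ = ω₀/(2π) = 2.714e+04 Hz.
Step 3 — Parallel Q: Q = R/(ω₀L) = 10/(1.705e+05·0.00585) = 0.01003.
Step 4 — Bandwidth: Δω = ω₀/Q = 1.701e+07 rad/s; BW = Δω/(2π) = 2.707e+06 Hz.

(a) f₀ = 2.714e+04 Hz  (b) Q = 0.01003  (c) BW = 2.707e+06 Hz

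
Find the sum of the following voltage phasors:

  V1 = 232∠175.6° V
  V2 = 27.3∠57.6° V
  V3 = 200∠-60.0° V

Step 1 — Convert each phasor to rectangular form:
  V1 = 232·(cos(175.6°) + j·sin(175.6°)) = -231.3 + j17.8 V
  V2 = 27.3·(cos(57.6°) + j·sin(57.6°)) = 14.63 + j23.05 V
  V3 = 200·(cos(-60.0°) + j·sin(-60.0°)) = 100 - j173.2 V
Step 2 — Sum components: V_total = -116.7 - j132.4 V.
Step 3 — Convert to polar: |V_total| = 176.4 V, ∠V_total = -131.4°.

V_total = 176.4∠-131.4° V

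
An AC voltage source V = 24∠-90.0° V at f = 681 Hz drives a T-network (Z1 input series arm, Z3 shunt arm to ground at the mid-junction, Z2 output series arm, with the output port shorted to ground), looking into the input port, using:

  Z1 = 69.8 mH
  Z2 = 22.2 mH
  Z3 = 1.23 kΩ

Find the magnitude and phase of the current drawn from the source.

Step 1 — Angular frequency: ω = 2π·f = 2π·681 = 4279 rad/s.
Step 2 — Component impedances:
  Z1: Z = jωL = j·4279·0.0698 = 0 + j298.7 Ω
  Z2: Z = jωL = j·4279·0.0222 = 0 + j94.99 Ω
  Z3: Z = R = 1230 Ω
Step 3 — With the output port shorted to ground, the output series arm Z2 runs from the junction to ground; the shunt arm Z3 also runs from the junction to ground. They appear in parallel: Z3 || Z2 = 7.292 + j94.43 Ω.
Step 4 — Series with input arm Z1: Z_in = Z1 + (Z3 || Z2) = 7.292 + j393.1 Ω = 393.2∠88.9° Ω.
Step 5 — Source phasor: V = 24∠-90.0° V = 0 - j24 V.
Step 6 — Ohm's law: I = V / Z_total = (0 - j24) / (7.292 + j393.1) = -0.06103 - j0.001132 A.
Step 7 — Convert to polar: |I| = 0.06104 A, ∠I = -178.9°.

I = 0.06104∠-178.9° A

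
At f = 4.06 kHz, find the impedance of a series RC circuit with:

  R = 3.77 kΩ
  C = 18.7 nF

Step 1 — Angular frequency: ω = 2π·f = 2π·4060 = 2.551e+04 rad/s.
Step 2 — Component impedances:
  R: Z = R = 3770 Ω
  C: Z = 1/(jωC) = -j/(ω·C) = 0 - j2096 Ω
Step 3 — Series combination: Z_total = R + C = 3770 - j2096 Ω = 4314∠-29.1° Ω.

Z = 3770 - j2096 Ω = 4314∠-29.1° Ω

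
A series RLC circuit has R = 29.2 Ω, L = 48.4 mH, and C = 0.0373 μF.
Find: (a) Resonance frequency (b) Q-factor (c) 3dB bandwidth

Step 1 — Resonance: ω₀ = 1/√(LC) = 1/√(0.0484·3.73e-08) = 2.354e+04 rad/s.
Step 2 — f₀ = ω₀/(2π) = 3746 Hz.
Step 3 — Series Q: Q = ω₀L/R = 2.354e+04·0.0484/29.2 = 39.01.
Step 4 — Bandwidth: Δω = ω₀/Q = 603.3 rad/s; BW = Δω/(2π) = 96.02 Hz.

(a) f₀ = 3746 Hz  (b) Q = 39.01  (c) BW = 96.02 Hz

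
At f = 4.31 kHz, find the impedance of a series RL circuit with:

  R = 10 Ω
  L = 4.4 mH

Step 1 — Angular frequency: ω = 2π·f = 2π·4310 = 2.708e+04 rad/s.
Step 2 — Component impedances:
  R: Z = R = 10 Ω
  L: Z = jωL = j·2.708e+04·0.0044 = 0 + j119.2 Ω
Step 3 — Series combination: Z_total = R + L = 10 + j119.2 Ω = 119.6∠85.2° Ω.

Z = 10 + j119.2 Ω = 119.6∠85.2° Ω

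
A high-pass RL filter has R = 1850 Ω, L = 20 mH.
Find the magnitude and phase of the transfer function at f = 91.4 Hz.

Step 1 — Angular frequency: ω = 2π·91.4 = 574.3 rad/s.
Step 2 — Transfer function: H(jω) = jωL/(R + jωL).
Step 3 — Numerator jωL = j·11.49; denominator R + jωL = 1850 + j11.49.
Step 4 — H = 3.854e-05 + j0.006208.
Step 5 — Magnitude: |H| = 0.006208 (-44.1 dB); phase: φ = 89.6°.

|H| = 0.006208 (-44.1 dB), φ = 89.6°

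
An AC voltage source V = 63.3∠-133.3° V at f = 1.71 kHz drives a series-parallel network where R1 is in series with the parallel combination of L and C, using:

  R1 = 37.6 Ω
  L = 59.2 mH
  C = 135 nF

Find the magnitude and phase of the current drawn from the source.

Step 1 — Angular frequency: ω = 2π·f = 2π·1710 = 1.074e+04 rad/s.
Step 2 — Component impedances:
  R1: Z = R = 37.6 Ω
  L: Z = jωL = j·1.074e+04·0.0592 = 0 + j636.1 Ω
  C: Z = 1/(jωC) = -j/(ω·C) = 0 - j689.4 Ω
Step 3 — Parallel branch: L || C = 1/(1/L + 1/C) = 0 + j8216 Ω.
Step 4 — Series with R1: Z_total = R1 + (L || C) = 37.6 + j8216 Ω = 8217∠89.7° Ω.
Step 5 — Source phasor: V = 63.3∠-133.3° V = -43.41 - j46.07 V.
Step 6 — Ohm's law: I = V / Z_total = (-43.41 - j46.07) / (37.6 + j8216) = -0.005631 + j0.005258 A.
Step 7 — Convert to polar: |I| = 0.007704 A, ∠I = 137.0°.

I = 0.007704∠137.0° A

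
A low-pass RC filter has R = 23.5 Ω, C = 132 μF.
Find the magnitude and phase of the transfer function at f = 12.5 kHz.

Step 1 — Angular frequency: ω = 2π·1.25e+04 = 7.854e+04 rad/s.
Step 2 — Transfer function: H(jω) = 1/(1 + jωRC).
Step 3 — Denominator: 1 + jωRC = 1 + j·7.854e+04·23.5·0.000132 = 1 + j243.6.
Step 4 — H = 1.685e-05 - j0.004105.
Step 5 — Magnitude: |H| = 0.004105 (-47.7 dB); phase: φ = -89.8°.

|H| = 0.004105 (-47.7 dB), φ = -89.8°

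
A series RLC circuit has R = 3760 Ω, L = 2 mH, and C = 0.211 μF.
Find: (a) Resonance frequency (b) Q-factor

Step 1 — Resonance condition Im(Z)=0 gives ω₀ = 1/√(LC).
Step 2 — ω₀ = 1/√(0.002·2.11e-07) = 4.868e+04 rad/s.
Step 3 — f₀ = ω₀/(2π) = 7748 Hz.
Step 4 — Series Q: Q = ω₀L/R = 4.868e+04·0.002/3760 = 0.02589.

(a) f₀ = 7748 Hz  (b) Q = 0.02589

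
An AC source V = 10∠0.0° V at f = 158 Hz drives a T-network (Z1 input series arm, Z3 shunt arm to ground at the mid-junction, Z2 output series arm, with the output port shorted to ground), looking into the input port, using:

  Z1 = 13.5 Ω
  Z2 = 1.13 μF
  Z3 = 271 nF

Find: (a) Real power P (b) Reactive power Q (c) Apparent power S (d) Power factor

Step 1 — Angular frequency: ω = 2π·f = 2π·158 = 992.7 rad/s.
Step 2 — Component impedances:
  Z1: Z = R = 13.5 Ω
  Z2: Z = 1/(jωC) = -j/(ω·C) = 0 - j891.4 Ω
  Z3: Z = 1/(jωC) = -j/(ω·C) = 0 - j3717 Ω
Step 3 — With the output port shorted to ground, the output series arm Z2 runs from the junction to ground; the shunt arm Z3 also runs from the junction to ground. They appear in parallel: Z3 || Z2 = 0 - j719 Ω.
Step 4 — Series with input arm Z1: Z_in = Z1 + (Z3 || Z2) = 13.5 - j719 Ω = 719.1∠-88.9° Ω.
Step 5 — Source phasor: V = 10∠0.0° V = 10 V.
Step 6 — Current: I = V / Z = 0.0002611 + j0.0139 A = 0.01391∠88.9° A.
Step 7 — Complex power: S = V·I* = 0.002611 - j0.139 VA.
Step 8 — Real power: P = Re(S) = 0.002611 W.
Step 9 — Reactive power: Q = Im(S) = -0.139 VAR.
Step 10 — Apparent power: |S| = 0.1391 VA.
Step 11 — Power factor: PF = P/|S| = 0.01877 (leading).

(a) P = 0.002611 W  (b) Q = -0.139 VAR  (c) S = 0.1391 VA  (d) PF = 0.01877 (leading)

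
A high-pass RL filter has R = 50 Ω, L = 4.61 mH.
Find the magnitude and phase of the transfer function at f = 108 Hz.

Step 1 — Angular frequency: ω = 2π·108 = 678.6 rad/s.
Step 2 — Transfer function: H(jω) = jωL/(R + jωL).
Step 3 — Numerator jωL = j·3.128; denominator R + jωL = 50 + j3.128.
Step 4 — H = 0.003899 + j0.06232.
Step 5 — Magnitude: |H| = 0.06244 (-24.1 dB); phase: φ = 86.4°.

|H| = 0.06244 (-24.1 dB), φ = 86.4°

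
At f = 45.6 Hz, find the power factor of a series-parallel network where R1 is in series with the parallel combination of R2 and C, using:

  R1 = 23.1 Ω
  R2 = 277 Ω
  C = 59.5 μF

Step 1 — Angular frequency: ω = 2π·f = 2π·45.6 = 286.5 rad/s.
Step 2 — Component impedances:
  R1: Z = R = 23.1 Ω
  R2: Z = R = 277 Ω
  C: Z = 1/(jωC) = -j/(ω·C) = 0 - j58.66 Ω
Step 3 — Parallel branch: R2 || C = 1/(1/R2 + 1/C) = 11.89 - j56.14 Ω.
Step 4 — Series with R1: Z_total = R1 + (R2 || C) = 34.99 - j56.14 Ω = 66.15∠-58.1° Ω.
Step 5 — Power factor: PF = cos(φ) = Re(Z)/|Z| = 34.99/66.15 = 0.5289.
Step 6 — Type: Im(Z) = -56.14 ⇒ leading (phase φ = -58.1°).

PF = 0.5289 (leading, φ = -58.1°)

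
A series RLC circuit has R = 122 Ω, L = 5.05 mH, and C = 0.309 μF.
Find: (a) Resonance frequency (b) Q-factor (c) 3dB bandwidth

Step 1 — Resonance: ω₀ = 1/√(LC) = 1/√(0.00505·3.09e-07) = 2.531e+04 rad/s.
Step 2 — f₀ = ω₀/(2π) = 4029 Hz.
Step 3 — Series Q: Q = ω₀L/R = 2.531e+04·0.00505/122 = 1.048.
Step 4 — Bandwidth: Δω = ω₀/Q = 2.416e+04 rad/s; BW = Δω/(2π) = 3845 Hz.

(a) f₀ = 4029 Hz  (b) Q = 1.048  (c) BW = 3845 Hz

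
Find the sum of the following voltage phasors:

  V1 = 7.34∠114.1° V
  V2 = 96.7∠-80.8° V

Step 1 — Convert each phasor to rectangular form:
  V1 = 7.34·(cos(114.1°) + j·sin(114.1°)) = -2.997 + j6.7 V
  V2 = 96.7·(cos(-80.8°) + j·sin(-80.8°)) = 15.46 - j95.46 V
Step 2 — Sum components: V_total = 12.46 - j88.76 V.
Step 3 — Convert to polar: |V_total| = 89.63 V, ∠V_total = -82.0°.

V_total = 89.63∠-82.0° V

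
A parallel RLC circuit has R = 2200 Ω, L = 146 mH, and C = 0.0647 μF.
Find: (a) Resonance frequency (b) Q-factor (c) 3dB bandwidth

Step 1 — Resonance: ω₀ = 1/√(LC) = 1/√(0.146·6.47e-08) = 1.029e+04 rad/s.
Step 2 — f₀ = ω₀/(2π) = 1638 Hz.
Step 3 — Parallel Q: Q = R/(ω₀L) = 2200/(1.029e+04·0.146) = 1.465.
Step 4 — Bandwidth: Δω = ω₀/Q = 7025 rad/s; BW = Δω/(2π) = 1118 Hz.

(a) f₀ = 1638 Hz  (b) Q = 1.465  (c) BW = 1118 Hz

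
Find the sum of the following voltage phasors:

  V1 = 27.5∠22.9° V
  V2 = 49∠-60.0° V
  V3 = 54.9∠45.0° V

Step 1 — Convert each phasor to rectangular form:
  V1 = 27.5·(cos(22.9°) + j·sin(22.9°)) = 25.33 + j10.7 V
  V2 = 49·(cos(-60.0°) + j·sin(-60.0°)) = 24.5 - j42.44 V
  V3 = 54.9·(cos(45.0°) + j·sin(45.0°)) = 38.82 + j38.82 V
Step 2 — Sum components: V_total = 88.65 + j7.086 V.
Step 3 — Convert to polar: |V_total| = 88.94 V, ∠V_total = 4.6°.

V_total = 88.94∠4.6° V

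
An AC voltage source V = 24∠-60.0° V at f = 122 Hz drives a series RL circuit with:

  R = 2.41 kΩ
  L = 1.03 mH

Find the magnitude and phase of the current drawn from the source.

Step 1 — Angular frequency: ω = 2π·f = 2π·122 = 766.5 rad/s.
Step 2 — Component impedances:
  R: Z = R = 2410 Ω
  L: Z = jωL = j·766.5·0.00103 = 0 + j0.7895 Ω
Step 3 — Series combination: Z_total = R + L = 2410 + j0.7895 Ω = 2410∠0.0° Ω.
Step 4 — Source phasor: V = 24∠-60.0° V = 12 - j20.78 V.
Step 5 — Ohm's law: I = V / Z_total = (12 - j20.78) / (2410 + j0.7895) = 0.004976 - j0.008626 A.
Step 6 — Convert to polar: |I| = 0.009959 A, ∠I = -60.0°.

I = 0.009959∠-60.0° A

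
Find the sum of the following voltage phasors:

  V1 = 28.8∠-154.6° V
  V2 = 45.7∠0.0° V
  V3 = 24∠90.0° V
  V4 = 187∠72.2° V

Step 1 — Convert each phasor to rectangular form:
  V1 = 28.8·(cos(-154.6°) + j·sin(-154.6°)) = -26.02 - j12.35 V
  V2 = 45.7·(cos(0.0°) + j·sin(0.0°)) = 45.7 V
  V3 = 24·(cos(90.0°) + j·sin(90.0°)) = 0 + j24 V
  V4 = 187·(cos(72.2°) + j·sin(72.2°)) = 57.17 + j178 V
Step 2 — Sum components: V_total = 76.85 + j189.7 V.
Step 3 — Convert to polar: |V_total| = 204.7 V, ∠V_total = 67.9°.

V_total = 204.7∠67.9° V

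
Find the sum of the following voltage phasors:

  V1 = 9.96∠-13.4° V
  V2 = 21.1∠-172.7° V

Step 1 — Convert each phasor to rectangular form:
  V1 = 9.96·(cos(-13.4°) + j·sin(-13.4°)) = 9.689 - j2.308 V
  V2 = 21.1·(cos(-172.7°) + j·sin(-172.7°)) = -20.93 - j2.681 V
Step 2 — Sum components: V_total = -11.24 - j4.989 V.
Step 3 — Convert to polar: |V_total| = 12.3 V, ∠V_total = -156.1°.

V_total = 12.3∠-156.1° V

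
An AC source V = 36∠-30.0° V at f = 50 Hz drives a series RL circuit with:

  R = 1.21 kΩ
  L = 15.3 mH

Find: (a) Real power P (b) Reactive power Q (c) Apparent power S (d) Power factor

Step 1 — Angular frequency: ω = 2π·f = 2π·50 = 314.2 rad/s.
Step 2 — Component impedances:
  R: Z = R = 1210 Ω
  L: Z = jωL = j·314.2·0.0153 = 0 + j4.807 Ω
Step 3 — Series combination: Z_total = R + L = 1210 + j4.807 Ω = 1210∠0.2° Ω.
Step 4 — Source phasor: V = 36∠-30.0° V = 31.18 - j18 V.
Step 5 — Current: I = V / Z = 0.02571 - j0.01498 A = 0.02975∠-30.2° A.
Step 6 — Complex power: S = V·I* = 1.071 + j0.004255 VA.
Step 7 — Real power: P = Re(S) = 1.071 W.
Step 8 — Reactive power: Q = Im(S) = 0.004255 VAR.
Step 9 — Apparent power: |S| = 1.071 VA.
Step 10 — Power factor: PF = P/|S| = 1 (lagging).

(a) P = 1.071 W  (b) Q = 0.004255 VAR  (c) S = 1.071 VA  (d) PF = 1 (lagging)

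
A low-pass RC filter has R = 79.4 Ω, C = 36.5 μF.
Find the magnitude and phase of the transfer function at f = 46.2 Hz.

Step 1 — Angular frequency: ω = 2π·46.2 = 290.3 rad/s.
Step 2 — Transfer function: H(jω) = 1/(1 + jωRC).
Step 3 — Denominator: 1 + jωRC = 1 + j·290.3·79.4·3.65e-05 = 1 + j0.8413.
Step 4 — H = 0.5856 - j0.4926.
Step 5 — Magnitude: |H| = 0.7652 (-2.3 dB); phase: φ = -40.1°.

|H| = 0.7652 (-2.3 dB), φ = -40.1°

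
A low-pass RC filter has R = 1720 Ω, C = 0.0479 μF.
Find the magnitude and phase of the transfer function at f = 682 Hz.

Step 1 — Angular frequency: ω = 2π·682 = 4285 rad/s.
Step 2 — Transfer function: H(jω) = 1/(1 + jωRC).
Step 3 — Denominator: 1 + jωRC = 1 + j·4285·1720·4.79e-08 = 1 + j0.353.
Step 4 — H = 0.8892 - j0.3139.
Step 5 — Magnitude: |H| = 0.943 (-0.5 dB); phase: φ = -19.4°.

|H| = 0.943 (-0.5 dB), φ = -19.4°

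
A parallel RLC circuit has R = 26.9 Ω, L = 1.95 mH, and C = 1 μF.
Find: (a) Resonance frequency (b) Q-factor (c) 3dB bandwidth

Step 1 — Resonance: ω₀ = 1/√(LC) = 1/√(0.00195·1e-06) = 2.265e+04 rad/s.
Step 2 — f₀ = ω₀/(2π) = 3604 Hz.
Step 3 — Parallel Q: Q = R/(ω₀L) = 26.9/(2.265e+04·0.00195) = 0.6092.
Step 4 — Bandwidth: Δω = ω₀/Q = 3.717e+04 rad/s; BW = Δω/(2π) = 5917 Hz.

(a) f₀ = 3604 Hz  (b) Q = 0.6092  (c) BW = 5917 Hz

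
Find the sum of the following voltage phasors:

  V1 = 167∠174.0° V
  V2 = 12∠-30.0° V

Step 1 — Convert each phasor to rectangular form:
  V1 = 167·(cos(174.0°) + j·sin(174.0°)) = -166.1 + j17.46 V
  V2 = 12·(cos(-30.0°) + j·sin(-30.0°)) = 10.39 - j6 V
Step 2 — Sum components: V_total = -155.7 + j11.46 V.
Step 3 — Convert to polar: |V_total| = 156.1 V, ∠V_total = 175.8°.

V_total = 156.1∠175.8° V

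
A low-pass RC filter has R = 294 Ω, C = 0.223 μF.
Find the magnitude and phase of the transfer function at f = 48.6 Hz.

Step 1 — Angular frequency: ω = 2π·48.6 = 305.4 rad/s.
Step 2 — Transfer function: H(jω) = 1/(1 + jωRC).
Step 3 — Denominator: 1 + jωRC = 1 + j·305.4·294·2.23e-07 = 1 + j0.02002.
Step 4 — H = 0.9996 - j0.02001.
Step 5 — Magnitude: |H| = 0.9998 (-0.0 dB); phase: φ = -1.1°.

|H| = 0.9998 (-0.0 dB), φ = -1.1°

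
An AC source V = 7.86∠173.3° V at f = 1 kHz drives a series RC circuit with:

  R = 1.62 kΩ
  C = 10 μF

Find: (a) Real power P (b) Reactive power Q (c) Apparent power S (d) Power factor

Step 1 — Angular frequency: ω = 2π·f = 2π·1000 = 6283 rad/s.
Step 2 — Component impedances:
  R: Z = R = 1620 Ω
  C: Z = 1/(jωC) = -j/(ω·C) = 0 - j15.92 Ω
Step 3 — Series combination: Z_total = R + C = 1620 - j15.92 Ω = 1620∠-0.6° Ω.
Step 4 — Source phasor: V = 7.86∠173.3° V = -7.806 + j0.917 V.
Step 5 — Current: I = V / Z = -0.004824 + j0.0005187 A = 0.004852∠173.9° A.
Step 6 — Complex power: S = V·I* = 0.03813 - j0.0003746 VA.
Step 7 — Real power: P = Re(S) = 0.03813 W.
Step 8 — Reactive power: Q = Im(S) = -0.0003746 VAR.
Step 9 — Apparent power: |S| = 0.03813 VA.
Step 10 — Power factor: PF = P/|S| = 1 (leading).

(a) P = 0.03813 W  (b) Q = -0.0003746 VAR  (c) S = 0.03813 VA  (d) PF = 1 (leading)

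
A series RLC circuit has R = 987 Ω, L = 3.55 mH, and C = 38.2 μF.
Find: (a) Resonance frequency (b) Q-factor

Step 1 — Resonance condition Im(Z)=0 gives ω₀ = 1/√(LC).
Step 2 — ω₀ = 1/√(0.00355·3.82e-05) = 2716 rad/s.
Step 3 — f₀ = ω₀/(2π) = 432.2 Hz.
Step 4 — Series Q: Q = ω₀L/R = 2716·0.00355/987 = 0.009767.

(a) f₀ = 432.2 Hz  (b) Q = 0.009767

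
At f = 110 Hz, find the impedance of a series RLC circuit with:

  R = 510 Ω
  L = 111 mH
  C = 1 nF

Step 1 — Angular frequency: ω = 2π·f = 2π·110 = 691.2 rad/s.
Step 2 — Component impedances:
  R: Z = R = 510 Ω
  L: Z = jωL = j·691.2·0.111 = 0 + j76.72 Ω
  C: Z = 1/(jωC) = -j/(ω·C) = 0 - j1.447e+06 Ω
Step 3 — Series combination: Z_total = R + L + C = 510 - j1.447e+06 Ω = 1.447e+06∠-90.0° Ω.

Z = 510 - j1.447e+06 Ω = 1.447e+06∠-90.0° Ω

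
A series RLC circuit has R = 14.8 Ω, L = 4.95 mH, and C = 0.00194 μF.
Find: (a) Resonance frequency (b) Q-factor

Step 1 — Resonance condition Im(Z)=0 gives ω₀ = 1/√(LC).
Step 2 — ω₀ = 1/√(0.00495·1.94e-09) = 3.227e+05 rad/s.
Step 3 — f₀ = ω₀/(2π) = 5.136e+04 Hz.
Step 4 — Series Q: Q = ω₀L/R = 3.227e+05·0.00495/14.8 = 107.9.

(a) f₀ = 5.136e+04 Hz  (b) Q = 107.9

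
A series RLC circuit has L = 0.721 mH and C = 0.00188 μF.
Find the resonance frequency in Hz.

Step 1 — Resonance condition Im(Z)=0 gives ω₀ = 1/√(LC).
Step 2 — ω₀ = 1/√(0.000721·1.88e-09) = 8.589e+05 rad/s.
Step 3 — f₀ = ω₀/(2π) = 1.367e+05 Hz.

f₀ = 1.367e+05 Hz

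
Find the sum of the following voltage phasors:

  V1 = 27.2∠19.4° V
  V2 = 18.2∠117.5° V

Step 1 — Convert each phasor to rectangular form:
  V1 = 27.2·(cos(19.4°) + j·sin(19.4°)) = 25.66 + j9.035 V
  V2 = 18.2·(cos(117.5°) + j·sin(117.5°)) = -8.404 + j16.14 V
Step 2 — Sum components: V_total = 17.25 + j25.18 V.
Step 3 — Convert to polar: |V_total| = 30.52 V, ∠V_total = 55.6°.

V_total = 30.52∠55.6° V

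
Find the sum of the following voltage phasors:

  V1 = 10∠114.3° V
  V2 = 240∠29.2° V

Step 1 — Convert each phasor to rectangular form:
  V1 = 10·(cos(114.3°) + j·sin(114.3°)) = -4.115 + j9.114 V
  V2 = 240·(cos(29.2°) + j·sin(29.2°)) = 209.5 + j117.1 V
Step 2 — Sum components: V_total = 205.4 + j126.2 V.
Step 3 — Convert to polar: |V_total| = 241.1 V, ∠V_total = 31.6°.

V_total = 241.1∠31.6° V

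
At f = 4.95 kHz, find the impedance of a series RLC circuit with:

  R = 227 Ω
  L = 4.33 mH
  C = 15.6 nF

Step 1 — Angular frequency: ω = 2π·f = 2π·4950 = 3.11e+04 rad/s.
Step 2 — Component impedances:
  R: Z = R = 227 Ω
  L: Z = jωL = j·3.11e+04·0.00433 = 0 + j134.7 Ω
  C: Z = 1/(jωC) = -j/(ω·C) = 0 - j2061 Ω
Step 3 — Series combination: Z_total = R + L + C = 227 - j1926 Ω = 1940∠-83.3° Ω.

Z = 227 - j1926 Ω = 1940∠-83.3° Ω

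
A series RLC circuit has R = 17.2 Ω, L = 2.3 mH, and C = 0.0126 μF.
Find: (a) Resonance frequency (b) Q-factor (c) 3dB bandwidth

Step 1 — Resonance condition Im(Z)=0 gives ω₀ = 1/√(LC).
Step 2 — ω₀ = 1/√(0.0023·1.26e-08) = 1.858e+05 rad/s.
Step 3 — f₀ = ω₀/(2π) = 2.956e+04 Hz.
Step 4 — Series Q: Q = ω₀L/R = 1.858e+05·0.0023/17.2 = 24.84.
Step 5 — 3dB bandwidth: Δω = ω₀/Q = 7478 rad/s; BW = Δω/(2π) = 1190 Hz.

(a) f₀ = 2.956e+04 Hz  (b) Q = 24.84  (c) BW = 1190 Hz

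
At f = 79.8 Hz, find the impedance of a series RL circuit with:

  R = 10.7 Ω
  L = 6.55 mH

Step 1 — Angular frequency: ω = 2π·f = 2π·79.8 = 501.4 rad/s.
Step 2 — Component impedances:
  R: Z = R = 10.7 Ω
  L: Z = jωL = j·501.4·0.00655 = 0 + j3.284 Ω
Step 3 — Series combination: Z_total = R + L = 10.7 + j3.284 Ω = 11.19∠17.1° Ω.

Z = 10.7 + j3.284 Ω = 11.19∠17.1° Ω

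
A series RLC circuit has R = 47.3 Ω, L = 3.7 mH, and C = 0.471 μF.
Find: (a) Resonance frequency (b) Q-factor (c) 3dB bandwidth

Step 1 — Resonance: ω₀ = 1/√(LC) = 1/√(0.0037·4.71e-07) = 2.395e+04 rad/s.
Step 2 — f₀ = ω₀/(2π) = 3812 Hz.
Step 3 — Series Q: Q = ω₀L/R = 2.395e+04·0.0037/47.3 = 1.874.
Step 4 — Bandwidth: Δω = ω₀/Q = 1.278e+04 rad/s; BW = Δω/(2π) = 2035 Hz.

(a) f₀ = 3812 Hz  (b) Q = 1.874  (c) BW = 2035 Hz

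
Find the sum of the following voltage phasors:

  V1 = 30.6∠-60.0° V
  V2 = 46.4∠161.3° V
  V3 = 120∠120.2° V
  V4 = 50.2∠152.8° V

Step 1 — Convert each phasor to rectangular form:
  V1 = 30.6·(cos(-60.0°) + j·sin(-60.0°)) = 15.3 - j26.5 V
  V2 = 46.4·(cos(161.3°) + j·sin(161.3°)) = -43.95 + j14.88 V
  V3 = 120·(cos(120.2°) + j·sin(120.2°)) = -60.36 + j103.7 V
  V4 = 50.2·(cos(152.8°) + j·sin(152.8°)) = -44.65 + j22.95 V
Step 2 — Sum components: V_total = -133.7 + j115 V.
Step 3 — Convert to polar: |V_total| = 176.3 V, ∠V_total = 139.3°.

V_total = 176.3∠139.3° V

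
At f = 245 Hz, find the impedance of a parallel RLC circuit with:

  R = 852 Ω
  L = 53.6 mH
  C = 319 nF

Step 1 — Angular frequency: ω = 2π·f = 2π·245 = 1539 rad/s.
Step 2 — Component impedances:
  R: Z = R = 852 Ω
  L: Z = jωL = j·1539·0.0536 = 0 + j82.51 Ω
  C: Z = 1/(jωC) = -j/(ω·C) = 0 - j2036 Ω
Step 3 — Parallel combination: 1/Z_total = 1/R + 1/L + 1/C; Z_total = 8.592 + j85.13 Ω = 85.56∠84.2° Ω.

Z = 8.592 + j85.13 Ω = 85.56∠84.2° Ω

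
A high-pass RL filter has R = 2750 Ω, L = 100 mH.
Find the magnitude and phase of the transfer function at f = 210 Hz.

Step 1 — Angular frequency: ω = 2π·210 = 1319 rad/s.
Step 2 — Transfer function: H(jω) = jωL/(R + jωL).
Step 3 — Numerator jωL = j·131.9; denominator R + jωL = 2750 + j131.9.
Step 4 — H = 0.002297 + j0.04787.
Step 5 — Magnitude: |H| = 0.04793 (-26.4 dB); phase: φ = 87.3°.

|H| = 0.04793 (-26.4 dB), φ = 87.3°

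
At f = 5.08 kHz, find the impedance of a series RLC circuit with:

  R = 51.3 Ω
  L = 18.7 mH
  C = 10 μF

Step 1 — Angular frequency: ω = 2π·f = 2π·5080 = 3.192e+04 rad/s.
Step 2 — Component impedances:
  R: Z = R = 51.3 Ω
  L: Z = jωL = j·3.192e+04·0.0187 = 0 + j596.9 Ω
  C: Z = 1/(jωC) = -j/(ω·C) = 0 - j3.133 Ω
Step 3 — Series combination: Z_total = R + L + C = 51.3 + j593.7 Ω = 596∠85.1° Ω.

Z = 51.3 + j593.7 Ω = 596∠85.1° Ω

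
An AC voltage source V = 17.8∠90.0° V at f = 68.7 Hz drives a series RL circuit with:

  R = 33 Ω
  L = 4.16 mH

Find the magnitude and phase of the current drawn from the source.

Step 1 — Angular frequency: ω = 2π·f = 2π·68.7 = 431.7 rad/s.
Step 2 — Component impedances:
  R: Z = R = 33 Ω
  L: Z = jωL = j·431.7·0.00416 = 0 + j1.796 Ω
Step 3 — Series combination: Z_total = R + L = 33 + j1.796 Ω = 33.05∠3.1° Ω.
Step 4 — Source phasor: V = 17.8∠90.0° V = 0 + j17.8 V.
Step 5 — Ohm's law: I = V / Z_total = (0 + j17.8) / (33 + j1.796) = 0.02926 + j0.5378 A.
Step 6 — Convert to polar: |I| = 0.5386 A, ∠I = 86.9°.

I = 0.5386∠86.9° A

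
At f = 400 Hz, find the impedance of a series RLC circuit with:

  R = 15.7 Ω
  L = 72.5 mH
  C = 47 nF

Step 1 — Angular frequency: ω = 2π·f = 2π·400 = 2513 rad/s.
Step 2 — Component impedances:
  R: Z = R = 15.7 Ω
  L: Z = jωL = j·2513·0.0725 = 0 + j182.2 Ω
  C: Z = 1/(jωC) = -j/(ω·C) = 0 - j8466 Ω
Step 3 — Series combination: Z_total = R + L + C = 15.7 - j8283 Ω = 8283∠-89.9° Ω.

Z = 15.7 - j8283 Ω = 8283∠-89.9° Ω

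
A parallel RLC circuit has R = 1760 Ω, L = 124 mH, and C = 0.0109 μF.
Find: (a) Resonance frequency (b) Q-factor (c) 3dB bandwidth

Step 1 — Resonance: ω₀ = 1/√(LC) = 1/√(0.124·1.09e-08) = 2.72e+04 rad/s.
Step 2 — f₀ = ω₀/(2π) = 4329 Hz.
Step 3 — Parallel Q: Q = R/(ω₀L) = 1760/(2.72e+04·0.124) = 0.5218.
Step 4 — Bandwidth: Δω = ω₀/Q = 5.213e+04 rad/s; BW = Δω/(2π) = 8296 Hz.

(a) f₀ = 4329 Hz  (b) Q = 0.5218  (c) BW = 8296 Hz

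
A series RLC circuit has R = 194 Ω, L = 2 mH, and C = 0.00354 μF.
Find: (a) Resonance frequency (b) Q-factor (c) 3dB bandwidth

Step 1 — Resonance condition Im(Z)=0 gives ω₀ = 1/√(LC).
Step 2 — ω₀ = 1/√(0.002·3.54e-09) = 3.758e+05 rad/s.
Step 3 — f₀ = ω₀/(2π) = 5.981e+04 Hz.
Step 4 — Series Q: Q = ω₀L/R = 3.758e+05·0.002/194 = 3.874.
Step 5 — 3dB bandwidth: Δω = ω₀/Q = 9.7e+04 rad/s; BW = Δω/(2π) = 1.544e+04 Hz.

(a) f₀ = 5.981e+04 Hz  (b) Q = 3.874  (c) BW = 1.544e+04 Hz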